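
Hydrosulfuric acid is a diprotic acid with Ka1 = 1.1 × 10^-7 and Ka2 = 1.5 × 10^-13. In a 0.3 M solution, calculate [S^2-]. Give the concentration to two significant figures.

First ionization gives [H+] ≈ [HS-] = 1.82 × 10^-4 M.
Second step: Ka2 = [H+][S^2-]/[HS-] ≈ [S^2-] (since [H+] ≈ [HS-]).
So [S^2-] ≈ Ka2.

1.5 × 10^-13 M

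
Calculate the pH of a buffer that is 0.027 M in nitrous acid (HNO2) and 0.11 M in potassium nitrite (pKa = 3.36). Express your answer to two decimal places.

Henderson–Hasselbalch: pH = pKa + log([NO2-]/[HNO2]) = 3.36 + log(0.11/0.027)
pH = 3.36 + (+0.610) = 3.97

pH = 3.97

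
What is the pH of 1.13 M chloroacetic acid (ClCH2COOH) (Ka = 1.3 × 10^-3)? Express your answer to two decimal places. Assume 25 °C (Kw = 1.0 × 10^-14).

ClCH2COOH ⇌ ClCH2COO- + H+
From the ICE table, Ka = [H+]²/(1.13 − [H+]) = 1.3 × 10^-3.
Since Ka ≪ C₀, [H+] ≈ √(Ka·C₀) = 3.83 × 10^-2 M.
Check: 3.4% ionized — well under 5%, approximation valid.
pH = −log[H+] = −log(3.83 × 10^-2) = 1.42

pH = 1.42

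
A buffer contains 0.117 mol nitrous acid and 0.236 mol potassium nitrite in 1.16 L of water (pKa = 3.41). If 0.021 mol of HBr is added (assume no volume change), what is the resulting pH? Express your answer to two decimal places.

pH = 3.60

Added H+ converts NO2- to HNO2: HNO2 → 0.138 mol, NO2- → 0.215 mol.
Henderson–Hasselbalch with mole ratio 0.215/0.138: pH = 3.41 + (+0.193)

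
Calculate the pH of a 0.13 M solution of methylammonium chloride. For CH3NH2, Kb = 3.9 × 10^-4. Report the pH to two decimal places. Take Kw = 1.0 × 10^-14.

pH = 5.74

CH3NH3+ is the conjugate acid of the weak base CH3NH2.
Ka = Kw/Kb = 1.0×10^-14 / 3.9 × 10^-4 = 2.56 × 10^-11
From the ICE table, Ka = x²/(0.13 − x) = 2.56 × 10^-11.
Assume x ≪ 0.13: x ≈ √(2.56 × 10^-11 × 0.13) = 1.82 × 10^-6 M
Check: 0.0014% ionized — well under 5%, approximation valid.
pH = −log(1.82 × 10^-6) = 5.74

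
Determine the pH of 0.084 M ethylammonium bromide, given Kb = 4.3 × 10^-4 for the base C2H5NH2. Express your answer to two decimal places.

C2H5NH3+ is the conjugate acid of the weak base C2H5NH2.
Ka = Kw/Kb = 1.0×10^-14 / 4.3 × 10^-4 = 2.33 × 10^-11
Ka = [H+]²/(0.084 − [H+]) = 2.33 × 10^-11
Neglecting [H+] in the denominator: [H+] = √(2.33 × 10^-11 × 0.084) = 1.40 × 10^-6 M
Check: 0.0017% ionized — well under 5%, approximation valid.
pH = −log(1.40 × 10^-6) = 5.85

pH = 5.85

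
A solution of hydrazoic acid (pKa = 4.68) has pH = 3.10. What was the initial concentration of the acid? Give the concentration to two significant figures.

[H+] = 10^(-3.10) = 7.94 × 10^-4 M = x
Ka = 10^(−4.68) = 2.09 × 10^-5
Ka = x²/(C₀ − x) ⇒ C₀ = x + x²/Ka
C₀ = 7.94 × 10^-4 + (7.94 × 10^-4)²/(2.09 × 10^-5) = 3.10 × 10^-2 M

C₀ = 3.1 × 10^-2 M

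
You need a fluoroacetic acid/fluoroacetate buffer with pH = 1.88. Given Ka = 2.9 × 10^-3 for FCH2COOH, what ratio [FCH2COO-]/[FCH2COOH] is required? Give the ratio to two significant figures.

pKa = -log(2.9 × 10^-3) = 2.538
pH = pKa + log(r) ⇒ log(r) = 1.88 − 2.538 = -0.658
r = [FCH2COO-]/[FCH2COOH] = 10^(-0.658) = 0.22

ratio = 0.22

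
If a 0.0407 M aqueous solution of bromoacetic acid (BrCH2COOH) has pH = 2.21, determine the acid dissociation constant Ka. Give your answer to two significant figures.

[H+] = 10^(-2.21) = 6.17 × 10^-3 M
At equilibrium [HA] = 0.0407 − 6.17 × 10^-3 = 3.45 × 10^-2 M
Ka = [H+][A-]/[HA] = (6.17 × 10^-3)² / 3.45 × 10^-2 = 1.1 × 10^-3

Ka = 1.1 × 10^-3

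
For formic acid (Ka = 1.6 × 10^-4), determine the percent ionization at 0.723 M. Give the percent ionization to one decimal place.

1.5%

HCOOH ⇌ HCOO- + H+; let x = [H+] at equilibrium.
x ≈ √(Ka·C₀) = √(1.6 × 10^-4 × 0.723) = 1.08 × 10^-2 M
% ionization = x/C₀ × 100% = 1.08 × 10^-2/0.723 × 100% = 1.5%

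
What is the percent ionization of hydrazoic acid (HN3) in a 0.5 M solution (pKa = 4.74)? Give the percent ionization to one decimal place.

HN3 ⇌ N3- + H+; let x = [H+] at equilibrium.
Ka = 10^(−4.74) = 1.82 × 10^-5
x ≈ √(Ka·C₀) = √(1.82 × 10^-5 × 0.5) = 3.02 × 10^-3 M
% ionization = x/C₀ × 100% = 3.02 × 10^-3/0.5 × 100% = 0.6%

0.6%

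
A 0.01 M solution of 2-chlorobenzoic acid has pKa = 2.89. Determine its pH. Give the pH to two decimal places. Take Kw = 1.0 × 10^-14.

pH = 2.52

ClC6H4COOH ⇌ ClC6H4COO- + H+
Ka = 10^(−2.89) = 1.29 × 10^-3
From the ICE table, Ka = [H+]²/(0.01 − [H+]) = 1.29 × 10^-3.
The 5% rule fails; solving [H+]² + Ka·[H+] − Ka·C₀ = 0 exactly:
[H+] = (−Ka + √(Ka² + 4·Ka·C₀))/2 = 3.00 × 10^-3 M
pH = −log[H+] = −log(3.00 × 10^-3) = 2.52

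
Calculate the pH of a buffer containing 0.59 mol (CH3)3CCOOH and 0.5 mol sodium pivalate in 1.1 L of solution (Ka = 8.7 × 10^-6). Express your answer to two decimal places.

pH = 4.99

pKa = −log(8.7 × 10^-6) = 5.060
Using pH = pKa + log([base]/[acid]) with [base]/[acid] = 0.5/0.59:
pH = 5.060 + (-0.072) = 4.99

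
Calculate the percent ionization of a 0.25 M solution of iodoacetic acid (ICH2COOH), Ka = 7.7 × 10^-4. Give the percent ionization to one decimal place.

ICH2COOH ⇌ ICH2COO- + H+; let x = [H+] at equilibrium.
Ka = x²/(C₀ − x); solving the quadratic gives x = 1.35 × 10^-2 M.
% ionization = x/C₀ × 100% = 1.35 × 10^-2/0.25 × 100% = 5.4%

5.4%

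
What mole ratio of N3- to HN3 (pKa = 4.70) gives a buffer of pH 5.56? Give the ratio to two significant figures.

pH = pKa + log(r) ⇒ log(r) = 5.56 − 4.70 = +0.86
r = [N3-]/[HN3] = 10^(+0.86) = 7.24

ratio = 7.2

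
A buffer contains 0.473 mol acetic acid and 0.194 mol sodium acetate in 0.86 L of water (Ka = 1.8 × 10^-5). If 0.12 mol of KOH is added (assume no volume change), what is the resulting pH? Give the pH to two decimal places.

pH = 4.69

OH- converts CH3COOH to CH3COO-: CH3COOH → 0.353 mol, CH3COO- → 0.314 mol.
pKa = −log(1.8 × 10^-5) = 4.745
pH = pKa + log([A⁻]/[HA]) = 4.745 + log(0.314/0.353) = 4.745 -0.051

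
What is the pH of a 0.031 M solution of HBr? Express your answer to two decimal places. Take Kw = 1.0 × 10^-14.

HBr is a strong acid and dissociates completely, so [H+] = 0.031 M.
pH = -log(0.031) = 1.51

pH = 1.51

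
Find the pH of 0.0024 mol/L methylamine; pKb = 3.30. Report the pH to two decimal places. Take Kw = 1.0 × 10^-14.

pH = 10.94

CH3NH2 + H2O ⇌ CH3NH3+ + OH-
Kb = 10^(−3.30) = 5.01 × 10^-4
From the ICE table, Kb = x²/(0.0024 − x) = 5.01 × 10^-4.
Here C₀/Kb ≈ 4.79, so the small-x approximation fails. Use the quadratic:
x = [−0.000501 + √(0.000501² + 4.81e-06)]/2 = 8.74 × 10^-4 M
pOH = −log(8.74 × 10^-4) = 3.06; pH = 14.00 − 3.06 = 10.94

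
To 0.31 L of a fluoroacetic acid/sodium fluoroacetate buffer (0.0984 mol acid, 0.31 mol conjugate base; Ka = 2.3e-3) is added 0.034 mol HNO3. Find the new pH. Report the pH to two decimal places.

pH = 2.96

After neutralization: n(FCH2COOH) = 0.132 mol, n(FCH2COO-) = 0.276 mol.
pKa = −log(2.3 × 10^-3) = 2.638
pH = pKa + log([A⁻]/[HA]) = 2.638 + log(0.276/0.132) = 2.638 +0.320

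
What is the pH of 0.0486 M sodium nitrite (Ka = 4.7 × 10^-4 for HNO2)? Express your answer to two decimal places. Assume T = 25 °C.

pH = 8.01

NO2- is the conjugate base of the weak acid HNO2.
Kb = Kw/Ka = 1.0×10^-14 / 4.7 × 10^-4 = 2.13 × 10^-11
Kb = x²/(0.0486 − x) = 2.13 × 10^-11
Assume x ≪ 0.0486: x ≈ √(2.13 × 10^-11 × 0.0486) = 1.02 × 10^-6 M
pOH = 5.99, so pH = 14.00 − pOH = 8.01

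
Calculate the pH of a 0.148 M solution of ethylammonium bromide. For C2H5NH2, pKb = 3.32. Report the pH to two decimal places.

pH = 5.75

C2H5NH3+ is the conjugate acid of the weak base C2H5NH2.
Kb = 10^(−3.32) = 4.79 × 10^-4
Ka = Kw/Kb = 1.0×10^-14 / 4.79 × 10^-4 = 2.09 × 10^-11
Ka = x²/(0.148 − x) = 2.09 × 10^-11
Assume x ≪ 0.148: x ≈ √(2.09 × 10^-11 × 0.148) = 1.76 × 10^-6 M
Check: 0.0012% ionized — well under 5%, approximation valid.
pH = −log(1.76 × 10^-6) = 5.75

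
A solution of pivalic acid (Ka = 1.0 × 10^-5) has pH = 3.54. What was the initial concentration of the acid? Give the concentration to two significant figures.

[H+] = 10^(-3.54) = 2.88 × 10^-4 M = x
Ka = x²/(C₀ − x) ⇒ C₀ = x + x²/Ka
C₀ = 2.88 × 10^-4 + (2.88 × 10^-4)²/(1.0 × 10^-5) = 8.58 × 10^-3 M

C₀ = 8.6 × 10^-3 M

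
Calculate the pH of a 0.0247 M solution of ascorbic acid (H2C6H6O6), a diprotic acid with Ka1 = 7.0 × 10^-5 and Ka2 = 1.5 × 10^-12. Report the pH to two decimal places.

Since Ka1 ≫ Ka2, the first ionization dominates [H+].
Ka1 = x²/(0.0247 − x) = 7.0 × 10^-5
Solving the quadratic: x = (−Ka1 + √(Ka1² + 4·Ka1·C₀))/2 = 1.28 × 10^-3 M
pH = −log(1.28 × 10^-3) = 2.89

pH = 2.89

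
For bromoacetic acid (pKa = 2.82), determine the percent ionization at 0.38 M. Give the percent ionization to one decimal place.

BrCH2COOH ⇌ BrCH2COO- + H+; let x = [H+] at equilibrium.
Ka = 10^(−2.82) = 1.51 × 10^-3
Solve x² + 0.00151x − 0.000574 = 0 → x = 2.32 × 10^-2 M
% ionization = x/C₀ × 100% = 2.32 × 10^-2/0.38 × 100% = 6.1%

6.1%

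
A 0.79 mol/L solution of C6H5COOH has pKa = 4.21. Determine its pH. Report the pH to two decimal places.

C6H5COOH ⇌ C6H5COO- + H+
Ka = 10^(−4.21) = 6.17 × 10^-5
From the ICE table, Ka = [H+]²/(0.79 − [H+]) = 6.17 × 10^-5.
Neglecting [H+] in the denominator: [H+] = √(6.17 × 10^-5 × 0.79) = 6.98 × 10^-3 M
Check: 0.88% ionized — well under 5%, approximation valid.
pH = −log[H+] = −log(6.98 × 10^-3) = 2.16

pH = 2.16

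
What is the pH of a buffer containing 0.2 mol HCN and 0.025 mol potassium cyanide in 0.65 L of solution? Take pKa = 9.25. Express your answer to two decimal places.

pH = 8.35

Using pH = pKa + log([base]/[acid]) with [base]/[acid] = 0.025/0.2:
pH = 9.25 + (-0.903) = 8.35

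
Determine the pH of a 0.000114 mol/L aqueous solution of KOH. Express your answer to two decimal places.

pH = 10.06

KOH is a strong base; [OH-] = 0.000114 M.
pOH = -log(0.000114) = 3.94
pH = 14.00 - 3.94 = 10.06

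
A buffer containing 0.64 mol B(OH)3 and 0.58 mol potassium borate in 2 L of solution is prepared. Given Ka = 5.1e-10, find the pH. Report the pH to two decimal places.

pKa = −log(5.1 × 10^-10) = 9.292
Using pH = pKa + log([base]/[acid]) with [base]/[acid] = 0.58/0.64:
pH = 9.292 + (-0.043) = 9.25

pH = 9.25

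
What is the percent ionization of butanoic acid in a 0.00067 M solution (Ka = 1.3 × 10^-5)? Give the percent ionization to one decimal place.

CH3(CH2)2COOH ⇌ CH3(CH2)2COO- + H+; let x = [H+] at equilibrium.
Ka = x²/(C₀ − x); solving the quadratic gives x = 8.71 × 10^-5 M.
Fraction ionized = 8.71 × 10^-5 / 0.00067 = 0.1300 → 13.0%

13.0%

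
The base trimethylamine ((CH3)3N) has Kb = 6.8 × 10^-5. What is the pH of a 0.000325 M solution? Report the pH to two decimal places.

pH = 10.07

(CH3)3N + H2O ⇌ (CH3)3NH+ + OH-
Kb = [OH-]²/(0.000325 − [OH-]) = 6.8 × 10^-5
The 5% rule fails; solving [OH-]² + Kb·[OH-] − Kb·C₀ = 0 exactly:
[OH-] = [−6.8e-05 + √(6.8e-05² + 8.84e-08)]/2 = 1.18 × 10^-4 M
pOH = −log(1.18 × 10^-4) = 3.93; pH = 14.00 − 3.93 = 10.07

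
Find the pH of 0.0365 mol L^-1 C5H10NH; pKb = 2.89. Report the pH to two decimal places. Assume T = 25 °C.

pH = 11.80

C5H10NH + H2O ⇌ C5H10NH2+ + OH-
Kb = 10^(−2.89) = 1.29 × 10^-3
From the ICE table, Kb = [OH-]²/(0.0365 − [OH-]) = 1.29 × 10^-3.
The 5% rule fails; solving [OH-]² + Kb·[OH-] − Kb·C₀ = 0 exactly:
[OH-] = [−0.00129 + √(0.00129² + 0.000188)]/2 = 6.25 × 10^-3 M
pOH = −log(6.25 × 10^-3) = 2.20; pH = 14.00 − 2.20 = 11.80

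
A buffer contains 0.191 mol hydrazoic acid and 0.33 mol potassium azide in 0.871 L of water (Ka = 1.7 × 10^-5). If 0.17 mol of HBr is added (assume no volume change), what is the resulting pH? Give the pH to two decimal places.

After neutralization: n(HN3) = 0.361 mol, n(N3-) = 0.16 mol.
pKa = −log(1.7 × 10^-5) = 4.770
Henderson–Hasselbalch with mole ratio 0.16/0.361: pH = 4.770 + (-0.353)

pH = 4.42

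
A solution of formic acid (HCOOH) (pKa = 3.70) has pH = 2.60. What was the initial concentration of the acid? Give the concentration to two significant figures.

C₀ = 3.4 × 10^-2 M

[H+] = 10^(-2.60) = 2.51 × 10^-3 M = x
Ka = 10^(−3.70) = 2.00 × 10^-4
Ka = x²/(C₀ − x) ⇒ C₀ = x + x²/Ka
C₀ = 2.51 × 10^-3 + (2.51 × 10^-3)²/(2.00 × 10^-4) = 3.40 × 10^-2 M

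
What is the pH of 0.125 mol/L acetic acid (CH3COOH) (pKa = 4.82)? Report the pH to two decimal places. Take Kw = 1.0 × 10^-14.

CH3COOH ⇌ CH3COO- + H+
Ka = 10^(−4.82) = 1.51 × 10^-5
Ka = [H+]²/(0.125 − [H+]) = 1.51 × 10^-5
Assume [H+] ≪ 0.125: [H+] ≈ √(1.51 × 10^-5 × 0.125) = 1.37 × 10^-3 M
pH = −log(1.37 × 10^-3) = 2.86

pH = 2.86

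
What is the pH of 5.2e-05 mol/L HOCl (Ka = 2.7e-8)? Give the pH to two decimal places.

HOCl ⇌ OCl- + H+
Ka = x²/(5.2e-05 − x) = 2.7 × 10^-8
Since Ka ≪ C₀, x ≈ √(Ka·C₀) = 1.18 × 10^-6 M.
(x/C₀ = 2.3% < 5%, so the approximation holds.)
pH = −log[H+] = −log(1.18 × 10^-6) = 5.93

pH = 5.93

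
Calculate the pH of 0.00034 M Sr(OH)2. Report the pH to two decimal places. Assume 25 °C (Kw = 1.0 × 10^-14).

pH = 10.83

Sr(OH)2 is a strong base (each formula unit releases 2 OH-); [OH-] = 0.00068 M.
pOH = -log(0.00068) = 3.17
pH = 14.00 - 3.17 = 10.83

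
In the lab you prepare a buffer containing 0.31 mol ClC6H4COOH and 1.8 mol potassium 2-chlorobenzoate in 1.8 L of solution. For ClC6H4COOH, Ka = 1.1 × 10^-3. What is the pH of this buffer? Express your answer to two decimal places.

pH = 3.72

pKa = −log(1.1 × 10^-3) = 2.959
Henderson–Hasselbalch: pH = pKa + log([ClC6H4COO-]/[ClC6H4COOH]) = 2.959 + log(1.8/0.31)
pH = 2.959 + (+0.764) = 3.72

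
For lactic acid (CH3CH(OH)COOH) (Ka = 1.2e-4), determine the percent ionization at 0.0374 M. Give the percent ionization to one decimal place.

CH3CH(OH)COOH ⇌ CH3CH(OH)COO- + H+; let x = [H+] at equilibrium.
Ka = x²/(C₀ − x); solving the quadratic gives x = 2.06 × 10^-3 M.
% ionization = x/C₀ × 100% = 2.06 × 10^-3/0.0374 × 100% = 5.5%

5.5%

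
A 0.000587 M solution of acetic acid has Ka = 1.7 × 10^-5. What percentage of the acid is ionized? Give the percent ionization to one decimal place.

15.6%

CH3COOH ⇌ CH3COO- + H+; let x = [H+] at equilibrium.
Ka = x²/(C₀ − x); solving the quadratic gives x = 9.18 × 10^-5 M.
% ionization = x/C₀ × 100% = 9.18 × 10^-5/0.000587 × 100% = 15.6%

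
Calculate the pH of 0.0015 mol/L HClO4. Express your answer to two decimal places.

HClO4 is a strong acid and dissociates completely, so [H+] = 0.0015 M.
pH = -log(0.0015) = 2.82

pH = 2.82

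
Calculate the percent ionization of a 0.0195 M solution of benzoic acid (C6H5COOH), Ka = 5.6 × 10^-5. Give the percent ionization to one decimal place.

5.2%

C6H5COOH ⇌ C6H5COO- + H+; let x = [H+] at equilibrium.
Solve x² + 5.6e-05x − 1.09e-06 = 0 → x = 1.02 × 10^-3 M
Fraction ionized = 1.02 × 10^-3 / 0.0195 = 0.0523 → 5.2%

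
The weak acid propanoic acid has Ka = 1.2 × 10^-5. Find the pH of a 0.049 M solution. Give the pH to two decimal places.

CH3CH2COOH ⇌ CH3CH2COO- + H+
Ka = [H+]²/(0.049 − [H+]) = 1.2 × 10^-5
Since Ka ≪ C₀, [H+] ≈ √(Ka·C₀) = 7.67 × 10^-4 M.
Check: 1.6% ionized — well under 5%, approximation valid.
pH = −log(7.67 × 10^-4) = 3.12

pH = 3.12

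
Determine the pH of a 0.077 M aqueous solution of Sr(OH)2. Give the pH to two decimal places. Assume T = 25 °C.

Sr(OH)2 is a strong base (each formula unit releases 2 OH-); [OH-] = 0.154 M.
pOH = -log(0.154) = 0.81
pH = 14.00 - 0.81 = 13.19

pH = 13.19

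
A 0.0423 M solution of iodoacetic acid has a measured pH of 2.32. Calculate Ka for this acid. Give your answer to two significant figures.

[H+] = 10^(-2.32) = 4.79 × 10^-3 M
At equilibrium [HA] = 0.0423 − 4.79 × 10^-3 = 3.75 × 10^-2 M
Ka = [H+][A-]/[HA] = (4.79 × 10^-3)² / 3.75 × 10^-2 = 6.1 × 10^-4

Ka = 6.1 × 10^-4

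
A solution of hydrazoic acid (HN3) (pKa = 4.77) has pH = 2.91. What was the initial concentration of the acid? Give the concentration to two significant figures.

[H+] = 10^(-2.91) = 1.23 × 10^-3 M = x
Ka = 10^(−4.77) = 1.70 × 10^-5
Ka = x²/(C₀ − x) ⇒ C₀ = x + x²/Ka
C₀ = 1.23 × 10^-3 + (1.23 × 10^-3)²/(1.70 × 10^-5) = 9.02 × 10^-2 M

C₀ = 9.0 × 10^-2 M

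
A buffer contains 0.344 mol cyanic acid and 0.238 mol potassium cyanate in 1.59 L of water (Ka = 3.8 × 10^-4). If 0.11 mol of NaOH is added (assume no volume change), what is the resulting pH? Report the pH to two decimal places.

pH = 3.59

OH- converts HOCN to OCN-: HOCN → 0.234 mol, OCN- → 0.348 mol.
pKa = −log(3.8 × 10^-4) = 3.420
Henderson–Hasselbalch with mole ratio 0.348/0.234: pH = 3.420 + (+0.172)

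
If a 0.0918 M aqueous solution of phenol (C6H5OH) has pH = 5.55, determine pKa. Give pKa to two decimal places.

[H+] = 10^(-5.55) = 2.82 × 10^-6 M
At equilibrium [HA] = 0.0918 − 2.82 × 10^-6 = 9.18 × 10^-2 M
Ka = [H+][A-]/[HA] = (2.82 × 10^-6)² / 9.18 × 10^-2 = 8.66 × 10^-11
pKa = -log(8.66 × 10^-11) = 10.06

pKa = 10.06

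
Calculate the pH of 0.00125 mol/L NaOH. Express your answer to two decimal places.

pH = 11.10

NaOH is a strong base; [OH-] = 0.00125 M.
pOH = -log(0.00125) = 2.90
pH = 14.00 - 2.90 = 11.10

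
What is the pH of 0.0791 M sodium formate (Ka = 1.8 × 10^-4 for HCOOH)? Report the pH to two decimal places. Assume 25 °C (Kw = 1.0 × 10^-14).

HCOO- is the conjugate base of the weak acid HCOOH.
Kb = Kw/Ka = 1.0×10^-14 / 1.8 × 10^-4 = 5.56 × 10^-11
Kb = x²/(0.0791 − x) = 5.56 × 10^-11
Since Kb ≪ C₀, x ≈ √(Kb·C₀) = 2.10 × 10^-6 M.
(x/C₀ = 0.0027% < 5%, so the approximation holds.)
pOH = 5.68, so pH = 14.00 − pOH = 8.32

pH = 8.32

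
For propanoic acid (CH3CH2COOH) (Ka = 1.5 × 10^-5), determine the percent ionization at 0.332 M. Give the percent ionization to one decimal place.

0.7%

CH3CH2COOH ⇌ CH3CH2COO- + H+; let x = [H+] at equilibrium.
x ≈ √(Ka·C₀) = √(1.5 × 10^-5 × 0.332) = 2.23 × 10^-3 M
% ionization = x/C₀ × 100% = 2.23 × 10^-3/0.332 × 100% = 0.7%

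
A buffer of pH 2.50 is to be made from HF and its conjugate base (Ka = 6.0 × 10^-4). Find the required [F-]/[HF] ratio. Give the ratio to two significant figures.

pKa = -log(6.0 × 10^-4) = 3.222
pH = pKa + log(r) ⇒ log(r) = 2.50 − 3.222 = -0.722
r = [F-]/[HF] = 10^(-0.722) = 0.19

ratio = 0.19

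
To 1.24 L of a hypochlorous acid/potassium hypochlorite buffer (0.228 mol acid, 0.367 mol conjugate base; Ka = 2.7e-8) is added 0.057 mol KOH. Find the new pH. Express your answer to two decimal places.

pH = 7.96

After neutralization: n(HOCl) = 0.171 mol, n(OCl-) = 0.424 mol.
pKa = −log(2.7 × 10^-8) = 7.569
pH = pKa + log(n_OCl-/n_HOCl) = 7.569 + log(0.424/0.171) = 7.569 + (+0.394)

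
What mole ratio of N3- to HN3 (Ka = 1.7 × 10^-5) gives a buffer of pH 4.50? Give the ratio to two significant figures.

pKa = -log(1.7 × 10^-5) = 4.770
pH = pKa + log(r) ⇒ log(r) = 4.50 − 4.770 = -0.270
r = [N3-]/[HN3] = 10^(-0.270) = 0.537

ratio = 0.54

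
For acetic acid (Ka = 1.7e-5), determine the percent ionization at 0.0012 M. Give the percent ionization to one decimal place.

11.2%

CH3COOH ⇌ CH3COO- + H+; let x = [H+] at equilibrium.
Solve x² + 1.7e-05x − 2.04e-08 = 0 → x = 1.35 × 10^-4 M
Fraction ionized = 1.35 × 10^-4 / 0.0012 = 0.1125 → 11.2%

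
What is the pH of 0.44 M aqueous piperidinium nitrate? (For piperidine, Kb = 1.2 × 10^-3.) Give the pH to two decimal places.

pH = 5.72

C5H10NH2+ is the conjugate acid of the weak base C5H10NH.
Ka = Kw/Kb = 1.0×10^-14 / 1.2 × 10^-3 = 8.33 × 10^-12
Let x = [H+] at equilibrium. Ka = x²/(0.44 − x).
Neglecting x in the denominator: x = √(8.33 × 10^-12 × 0.44) = 1.91 × 10^-6 M
Check: 0.00044% ionized — well under 5%, approximation valid.
pH = −log[H+] = −log(1.91 × 10^-6) = 5.72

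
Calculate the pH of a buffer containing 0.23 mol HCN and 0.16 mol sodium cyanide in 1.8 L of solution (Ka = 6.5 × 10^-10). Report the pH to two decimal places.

pKa = −log(6.5 × 10^-10) = 9.187
pH = pKa + log([A⁻]/[HA]) = 9.187 + log(0.16/0.23)
pH = 9.187 + (-0.158) = 9.03

pH = 9.03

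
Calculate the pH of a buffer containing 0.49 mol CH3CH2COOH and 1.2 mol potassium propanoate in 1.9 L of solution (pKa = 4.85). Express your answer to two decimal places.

pH = pKa + log([A⁻]/[HA]) = 4.85 + log(1.2/0.49)
pH = 4.85 + (+0.389) = 5.24

pH = 5.24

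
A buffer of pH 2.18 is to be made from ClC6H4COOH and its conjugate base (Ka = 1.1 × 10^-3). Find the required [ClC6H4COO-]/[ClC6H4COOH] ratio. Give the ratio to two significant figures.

pKa = -log(1.1 × 10^-3) = 2.959
pH = pKa + log(r) ⇒ log(r) = 2.18 − 2.959 = -0.779
r = [ClC6H4COO-]/[ClC6H4COOH] = 10^(-0.779) = 0.166

ratio = 0.17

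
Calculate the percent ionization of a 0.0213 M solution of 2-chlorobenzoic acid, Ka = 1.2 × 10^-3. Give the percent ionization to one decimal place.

21.1%

ClC6H4COOH ⇌ ClC6H4COO- + H+; let x = [H+] at equilibrium.
Ka = x²/(C₀ − x); solving the quadratic gives x = 4.49 × 10^-3 M.
Fraction ionized = 4.49 × 10^-3 / 0.0213 = 0.2108 → 21.1%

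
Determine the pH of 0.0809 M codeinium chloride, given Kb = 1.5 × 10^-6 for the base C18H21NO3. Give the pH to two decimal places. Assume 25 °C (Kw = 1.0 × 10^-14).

C18H22NO3+ is the conjugate acid of the weak base C18H21NO3.
Ka = Kw/Kb = 1.0×10^-14 / 1.5 × 10^-6 = 6.67 × 10^-9
Ka = x²/(0.0809 − x) = 6.67 × 10^-9
Neglecting x in the denominator: x = √(6.67 × 10^-9 × 0.0809) = 2.32 × 10^-5 M
pH = −log(2.32 × 10^-5) = 4.63

pH = 4.63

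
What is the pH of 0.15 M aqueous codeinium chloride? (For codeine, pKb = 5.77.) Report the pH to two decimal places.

C18H22NO3+ is the conjugate acid of the weak base C18H21NO3.
Kb = 10^(−5.77) = 1.70 × 10^-6
Ka = Kw/Kb = 1.0×10^-14 / 1.70 × 10^-6 = 5.88 × 10^-9
Ka = [H+]²/(0.15 − [H+]) = 5.88 × 10^-9
Since Ka ≪ C₀, [H+] ≈ √(Ka·C₀) = 2.97 × 10^-5 M.
([H+]/C₀ = 0.02% < 5%, so the approximation holds.)
pH = −log[H+] = −log(2.97 × 10^-5) = 4.53

pH = 4.53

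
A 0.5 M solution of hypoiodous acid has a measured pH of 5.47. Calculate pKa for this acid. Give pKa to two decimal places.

pKa = 10.64

[H+] = 10^(-5.47) = 3.39 × 10^-6 M
At equilibrium [HA] = 0.5 − 3.39 × 10^-6 = 5.00 × 10^-1 M
Ka = [H+][A-]/[HA] = (3.39 × 10^-6)² / 5.00 × 10^-1 = 2.30 × 10^-11
pKa = -log(2.30 × 10^-11) = 10.64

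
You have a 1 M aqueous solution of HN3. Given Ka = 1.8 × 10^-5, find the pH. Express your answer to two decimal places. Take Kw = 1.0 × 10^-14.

pH = 2.37

HN3 ⇌ N3- + H+
From the ICE table, Ka = [H+]²/(1 − [H+]) = 1.8 × 10^-5.
Neglecting [H+] in the denominator: [H+] = √(1.8 × 10^-5 × 1) = 4.24 × 10^-3 M
pH = −log(4.24 × 10^-3) = 2.37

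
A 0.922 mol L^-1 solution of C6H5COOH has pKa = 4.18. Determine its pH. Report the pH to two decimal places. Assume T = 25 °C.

C6H5COOH ⇌ C6H5COO- + H+
Ka = 10^(−4.18) = 6.61 × 10^-5
From the ICE table, Ka = [H+]²/(0.922 − [H+]) = 6.61 × 10^-5.
Neglecting [H+] in the denominator: [H+] = √(6.61 × 10^-5 × 0.922) = 7.81 × 10^-3 M
([H+]/C₀ = 0.85% < 5%, so the approximation holds.)
pH = −log[H+] = −log(7.81 × 10^-3) = 2.11

pH = 2.11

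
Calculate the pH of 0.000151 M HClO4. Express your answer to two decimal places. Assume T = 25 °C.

HClO4 is a strong acid and dissociates completely, so [H+] = 0.000151 M.
pH = -log(0.000151) = 3.82

pH = 3.82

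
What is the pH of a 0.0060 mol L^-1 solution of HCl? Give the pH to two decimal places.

HCl is a strong acid and dissociates completely, so [H+] = 0.0060 M.
pH = -log(0.006) = 2.22

pH = 2.22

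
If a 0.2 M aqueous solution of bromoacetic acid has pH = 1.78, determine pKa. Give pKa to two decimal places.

[H+] = 10^(-1.78) = 1.66 × 10^-2 M
At equilibrium [HA] = 0.2 − 1.66 × 10^-2 = 1.83 × 10^-1 M
Ka = [H+][A-]/[HA] = (1.66 × 10^-2)² / 1.83 × 10^-1 = 1.51 × 10^-3
pKa = -log(1.51 × 10^-3) = 2.82

pKa = 2.82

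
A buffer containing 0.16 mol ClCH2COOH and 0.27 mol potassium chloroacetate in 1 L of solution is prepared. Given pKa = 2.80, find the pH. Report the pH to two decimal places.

Using pH = pKa + log([base]/[acid]) with [base]/[acid] = 0.27/0.16:
pH = 2.80 + (+0.227) = 3.03

pH = 3.03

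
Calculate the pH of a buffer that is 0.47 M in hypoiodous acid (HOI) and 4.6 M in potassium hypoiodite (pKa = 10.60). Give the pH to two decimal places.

pH = 11.59

Henderson–Hasselbalch: pH = pKa + log([OI-]/[HOI]) = 10.60 + log(4.6/0.47)
pH = 10.60 + (+0.991) = 11.59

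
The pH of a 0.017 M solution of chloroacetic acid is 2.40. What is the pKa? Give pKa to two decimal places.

[H+] = 10^(-2.40) = 3.98 × 10^-3 M
At equilibrium [HA] = 0.017 − 3.98 × 10^-3 = 1.30 × 10^-2 M
Ka = [H+][A-]/[HA] = (3.98 × 10^-3)² / 1.30 × 10^-2 = 1.22 × 10^-3
pKa = -log(1.22 × 10^-3) = 2.91

pKa = 2.91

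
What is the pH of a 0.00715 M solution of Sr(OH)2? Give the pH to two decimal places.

Sr(OH)2 is a strong base (each formula unit releases 2 OH-); [OH-] = 0.0143 M.
pOH = -log(0.0143) = 1.84
pH = 14.00 - 1.84 = 12.16

pH = 12.16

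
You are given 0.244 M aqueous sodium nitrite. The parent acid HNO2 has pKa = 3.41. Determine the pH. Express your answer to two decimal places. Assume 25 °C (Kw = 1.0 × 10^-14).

pH = 8.40

NO2- is the conjugate base of the weak acid HNO2.
Ka = 10^(−3.41) = 3.89 × 10^-4
Kb = Kw/Ka = 1.0×10^-14 / 3.89 × 10^-4 = 2.57 × 10^-11
From the ICE table, Kb = [OH-]²/(0.244 − [OH-]) = 2.57 × 10^-11.
Since Kb ≪ C₀, [OH-] ≈ √(Kb·C₀) = 2.50 × 10^-6 M.
([OH-]/C₀ = 0.001% < 5%, so the approximation holds.)
pOH = 5.60, so pH = 14.00 − pOH = 8.40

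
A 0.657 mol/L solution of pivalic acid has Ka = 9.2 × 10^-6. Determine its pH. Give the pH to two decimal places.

(CH3)3CCOOH ⇌ (CH3)3CCOO- + H+
Let x = [H+] at equilibrium. Ka = x²/(0.657 − x).
Neglecting x in the denominator: x = √(9.2 × 10^-6 × 0.657) = 2.46 × 10^-3 M
pH = −log[H+] = −log(2.46 × 10^-3) = 2.61

pH = 2.61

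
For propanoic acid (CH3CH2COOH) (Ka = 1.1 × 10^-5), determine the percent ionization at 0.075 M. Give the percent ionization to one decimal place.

CH3CH2COOH ⇌ CH3CH2COO- + H+; let x = [H+] at equilibrium.
x ≈ √(Ka·C₀) = √(1.1 × 10^-5 × 0.075) = 9.08 × 10^-4 M
Fraction ionized = 9.08 × 10^-4 / 0.075 = 0.0121 → 1.2%

1.2%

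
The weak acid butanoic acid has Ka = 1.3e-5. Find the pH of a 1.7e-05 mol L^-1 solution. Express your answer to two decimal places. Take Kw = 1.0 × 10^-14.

CH3(CH2)2COOH ⇌ CH3(CH2)2COO- + H+
From the ICE table, Ka = [H+]²/(1.7e-05 − [H+]) = 1.3 × 10^-5.
Here C₀/Ka ≈ 1.31, so the small-[H+] approximation fails. Use the quadratic:
[H+] = [−1.3e-05 + √(1.3e-05² + 8.84e-10)]/2 = 9.72 × 10^-6 M
pH = −log(9.72 × 10^-6) = 5.01

pH = 5.01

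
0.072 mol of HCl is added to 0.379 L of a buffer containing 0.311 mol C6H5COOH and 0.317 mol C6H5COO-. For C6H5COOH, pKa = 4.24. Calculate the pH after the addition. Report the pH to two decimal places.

Added H+ converts C6H5COO- to C6H5COOH: C6H5COOH → 0.383 mol, C6H5COO- → 0.245 mol.
Henderson–Hasselbalch with mole ratio 0.245/0.383: pH = 4.24 + (-0.194)

pH = 4.05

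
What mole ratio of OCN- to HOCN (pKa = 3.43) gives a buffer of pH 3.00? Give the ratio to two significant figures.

ratio = 0.37

pH = pKa + log(r) ⇒ log(r) = 3.00 − 3.43 = -0.43
r = [OCN-]/[HOCN] = 10^(-0.43) = 0.372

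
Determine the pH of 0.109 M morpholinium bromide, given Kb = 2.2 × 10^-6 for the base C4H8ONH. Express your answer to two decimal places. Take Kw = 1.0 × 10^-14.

pH = 4.65

C4H8ONH2+ is the conjugate acid of the weak base C4H8ONH.
Ka = Kw/Kb = 1.0×10^-14 / 2.2 × 10^-6 = 4.55 × 10^-9
Ka = x²/(0.109 − x) = 4.55 × 10^-9
Since Ka ≪ C₀, x ≈ √(Ka·C₀) = 2.23 × 10^-5 M.
Check: 0.02% ionized — well under 5%, approximation valid.
pH = −log(2.23 × 10^-5) = 4.65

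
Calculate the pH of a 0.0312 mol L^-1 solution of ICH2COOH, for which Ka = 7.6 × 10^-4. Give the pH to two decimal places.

pH = 2.35

ICH2COOH ⇌ ICH2COO- + H+
Let x = [H+] at equilibrium. Ka = x²/(0.0312 − x).
The 5% rule fails; solving x² + Ka·x − Ka·C₀ = 0 exactly:
x = (−Ka + √(Ka² + 4·Ka·C₀))/2 = 4.50 × 10^-3 M
pH = −log(4.50 × 10^-3) = 2.35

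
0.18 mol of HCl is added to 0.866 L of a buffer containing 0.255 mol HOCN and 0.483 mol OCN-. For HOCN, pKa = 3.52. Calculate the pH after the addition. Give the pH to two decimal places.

After neutralization: n(HOCN) = 0.435 mol, n(OCN-) = 0.303 mol.
pH = pKa + log([A⁻]/[HA]) = 3.52 + log(0.303/0.435) = 3.52 -0.157

pH = 3.36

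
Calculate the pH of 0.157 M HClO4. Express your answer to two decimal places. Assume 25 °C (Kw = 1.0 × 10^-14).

HClO4 is a strong acid and dissociates completely, so [H+] = 0.157 M.
pH = -log(0.157) = 0.80

pH = 0.80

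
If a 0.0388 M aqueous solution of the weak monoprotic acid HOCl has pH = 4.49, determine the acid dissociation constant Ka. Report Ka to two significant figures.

Ka = 2.7 × 10^-8

[H+] = 10^(-4.49) = 3.24 × 10^-5 M
At equilibrium [HA] = 0.0388 − 3.24 × 10^-5 = 3.88 × 10^-2 M
Ka = [H+][A-]/[HA] = (3.24 × 10^-5)² / 3.88 × 10^-2 = 2.7 × 10^-8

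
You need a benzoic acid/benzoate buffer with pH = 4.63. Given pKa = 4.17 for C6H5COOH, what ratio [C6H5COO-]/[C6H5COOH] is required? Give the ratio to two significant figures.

ratio = 2.9

pH = pKa + log(r) ⇒ log(r) = 4.63 − 4.17 = +0.46
r = [C6H5COO-]/[C6H5COOH] = 10^(+0.46) = 2.88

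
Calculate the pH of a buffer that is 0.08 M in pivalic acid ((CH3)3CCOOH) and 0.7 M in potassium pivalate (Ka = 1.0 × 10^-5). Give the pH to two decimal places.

pKa = −log(1.0 × 10^-5) = 5.000
Henderson–Hasselbalch: pH = pKa + log([(CH3)3CCOO-]/[(CH3)3CCOOH]) = 5.000 + log(0.7/0.08)
pH = 5.000 + (+0.942) = 5.94

pH = 5.94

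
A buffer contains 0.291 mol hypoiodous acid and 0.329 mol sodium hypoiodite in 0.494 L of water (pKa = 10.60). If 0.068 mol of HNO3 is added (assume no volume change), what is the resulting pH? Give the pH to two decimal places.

After neutralization: n(HOI) = 0.359 mol, n(OI-) = 0.261 mol.
pH = pKa + log(n_OI-/n_HOI) = 10.60 + log(0.261/0.359) = 10.60 + (-0.138)

pH = 10.46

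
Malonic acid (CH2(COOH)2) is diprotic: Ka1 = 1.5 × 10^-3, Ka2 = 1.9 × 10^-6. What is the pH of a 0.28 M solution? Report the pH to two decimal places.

pH = 1.70

Since Ka1 ≫ Ka2, the first ionization dominates [H+].
Ka1 = x²/(0.28 − x) = 1.5 × 10^-3
Solving the quadratic: x = (−Ka1 + √(Ka1² + 4·Ka1·C₀))/2 = 1.98 × 10^-2 M
pH = −log(1.98 × 10^-2) = 1.70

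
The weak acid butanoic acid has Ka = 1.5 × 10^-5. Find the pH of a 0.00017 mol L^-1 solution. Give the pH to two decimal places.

pH = 4.36

CH3(CH2)2COOH ⇌ CH3(CH2)2COO- + H+
Ka = [H+]²/(0.00017 − [H+]) = 1.5 × 10^-5
[H+] is not negligible relative to C₀; solve [H+]² + 1.5e-05·[H+] − 2.55e-09 = 0.
[H+] = (−Ka + √(Ka² + 4·Ka·C₀))/2 = 4.36 × 10^-5 M
pH = −log(4.36 × 10^-5) = 4.36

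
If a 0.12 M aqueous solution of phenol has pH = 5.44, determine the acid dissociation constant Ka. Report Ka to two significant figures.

Ka = 1.1 × 10^-10

[H+] = 10^(-5.44) = 3.63 × 10^-6 M
At equilibrium [HA] = 0.12 − 3.63 × 10^-6 = 1.20 × 10^-1 M
Ka = [H+][A-]/[HA] = (3.63 × 10^-6)² / 1.20 × 10^-1 = 1.1 × 10^-10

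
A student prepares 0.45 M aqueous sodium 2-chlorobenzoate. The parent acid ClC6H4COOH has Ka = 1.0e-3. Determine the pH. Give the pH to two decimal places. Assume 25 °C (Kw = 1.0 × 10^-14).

pH = 8.33

ClC6H4COO- is the conjugate base of the weak acid ClC6H4COOH.
Kb = Kw/Ka = 1.0×10^-14 / 1.0 × 10^-3 = 1.00 × 10^-11
From the ICE table, Kb = [OH-]²/(0.45 − [OH-]) = 1.00 × 10^-11.
Neglecting [OH-] in the denominator: [OH-] = √(1.00 × 10^-11 × 0.45) = 2.12 × 10^-6 M
Check: 0.00047% ionized — well under 5%, approximation valid.
pOH = 5.67, so pH = 14.00 − pOH = 8.33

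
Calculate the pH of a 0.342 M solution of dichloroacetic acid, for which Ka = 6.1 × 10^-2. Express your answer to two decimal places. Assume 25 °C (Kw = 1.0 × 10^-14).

Cl2CHCOOH ⇌ Cl2CHCOO- + H+
From the ICE table, Ka = [H+]²/(0.342 − [H+]) = 6.1 × 10^-2.
The 5% rule fails; solving [H+]² + Ka·[H+] − Ka·C₀ = 0 exactly:
[H+] = [−0.061 + √(0.061² + 0.0834)]/2 = 1.17 × 10^-1 M
pH = −log(1.17 × 10^-1) = 0.93

pH = 0.93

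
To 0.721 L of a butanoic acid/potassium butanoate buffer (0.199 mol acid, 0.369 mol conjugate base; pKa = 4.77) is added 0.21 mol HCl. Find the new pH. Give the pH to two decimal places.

Added H+ converts CH3(CH2)2COO- to CH3(CH2)2COOH: CH3(CH2)2COOH → 0.409 mol, CH3(CH2)2COO- → 0.159 mol.
pH = pKa + log([A⁻]/[HA]) = 4.77 + log(0.159/0.409) = 4.77 -0.410

pH = 4.36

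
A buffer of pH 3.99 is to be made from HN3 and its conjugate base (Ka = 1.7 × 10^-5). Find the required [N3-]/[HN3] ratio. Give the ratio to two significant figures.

pKa = -log(1.7 × 10^-5) = 4.770
pH = pKa + log(r) ⇒ log(r) = 3.99 − 4.770 = -0.780
r = [N3-]/[HN3] = 10^(-0.780) = 0.166

ratio = 0.17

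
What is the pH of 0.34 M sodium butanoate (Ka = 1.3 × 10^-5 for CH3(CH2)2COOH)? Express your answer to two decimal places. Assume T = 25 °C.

CH3(CH2)2COO- is the conjugate base of the weak acid CH3(CH2)2COOH.
Kb = Kw/Ka = 1.0×10^-14 / 1.3 × 10^-5 = 7.69 × 10^-10
Kb = [OH-]²/(0.34 − [OH-]) = 7.69 × 10^-10
Assume [OH-] ≪ 0.34: [OH-] ≈ √(7.69 × 10^-10 × 0.34) = 1.62 × 10^-5 M
pOH = −log(1.62 × 10^-5) = 4.79; pH = 14.00 − 4.79 = 9.21

pH = 9.21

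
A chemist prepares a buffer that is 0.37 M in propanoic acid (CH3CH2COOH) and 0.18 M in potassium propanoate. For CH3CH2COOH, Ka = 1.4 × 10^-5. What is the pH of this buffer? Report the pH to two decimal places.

pKa = −log(1.4 × 10^-5) = 4.854
pH = pKa + log([A⁻]/[HA]) = 4.854 + log(0.18/0.37)
pH = 4.854 + (-0.313) = 4.54

pH = 4.54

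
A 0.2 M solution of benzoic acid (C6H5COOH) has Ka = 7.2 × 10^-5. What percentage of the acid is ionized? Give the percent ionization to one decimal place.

1.9%

C6H5COOH ⇌ C6H5COO- + H+; let x = [H+] at equilibrium.
x ≈ √(Ka·C₀) = √(7.2 × 10^-5 × 0.2) = 3.79 × 10^-3 M
Fraction ionized = 3.79 × 10^-3 / 0.2 = 0.0190 → 1.9%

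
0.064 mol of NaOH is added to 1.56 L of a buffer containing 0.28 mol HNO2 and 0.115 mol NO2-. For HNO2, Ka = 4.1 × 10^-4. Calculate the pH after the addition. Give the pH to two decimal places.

After neutralization: n(HNO2) = 0.216 mol, n(NO2-) = 0.179 mol.
pKa = −log(4.1 × 10^-4) = 3.387
pH = pKa + log(n_NO2-/n_HNO2) = 3.387 + log(0.179/0.216) = 3.387 + (-0.082)

pH = 3.31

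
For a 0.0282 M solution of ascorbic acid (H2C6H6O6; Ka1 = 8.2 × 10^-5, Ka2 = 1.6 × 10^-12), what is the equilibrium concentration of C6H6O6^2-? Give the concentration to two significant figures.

First ionization gives [H+] ≈ [HC6H6O6-] = 1.48 × 10^-3 M.
Second step: Ka2 = [H+][C6H6O6^2-]/[HC6H6O6-] ≈ [C6H6O6^2-] (since [H+] ≈ [HC6H6O6-]).
So [C6H6O6^2-] ≈ Ka2.

1.6 × 10^-12 M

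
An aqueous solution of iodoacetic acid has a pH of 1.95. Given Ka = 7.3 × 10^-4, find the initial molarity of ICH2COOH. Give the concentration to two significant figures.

C₀ = 1.8 × 10^-1 M

[H+] = 10^(-1.95) = 1.12 × 10^-2 M = x
Ka = x²/(C₀ − x) ⇒ C₀ = x + x²/Ka
C₀ = 1.12 × 10^-2 + (1.12 × 10^-2)²/(7.3 × 10^-4) = 1.83 × 10^-1 M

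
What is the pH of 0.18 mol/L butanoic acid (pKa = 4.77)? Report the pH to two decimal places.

CH3(CH2)2COOH ⇌ CH3(CH2)2COO- + H+
Ka = 10^(−4.77) = 1.70 × 10^-5
Ka = x²/(0.18 − x) = 1.70 × 10^-5
Neglecting x in the denominator: x = √(1.70 × 10^-5 × 0.18) = 1.75 × 10^-3 M
pH = −log(1.75 × 10^-3) = 2.76

pH = 2.76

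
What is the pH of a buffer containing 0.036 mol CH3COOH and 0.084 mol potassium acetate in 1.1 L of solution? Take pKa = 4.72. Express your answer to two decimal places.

pH = 5.09

Henderson–Hasselbalch: pH = pKa + log([CH3COO-]/[CH3COOH]) = 4.72 + log(0.084/0.036)
pH = 4.72 + (+0.368) = 5.09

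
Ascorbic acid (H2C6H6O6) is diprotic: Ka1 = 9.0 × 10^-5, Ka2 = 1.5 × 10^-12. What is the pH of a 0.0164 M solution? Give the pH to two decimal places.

Ka1 ≫ Ka2, so treat the first dissociation as the only significant source of H+.
Ka1 = x²/(0.0164 − x) = 9.0 × 10^-5
Solving the quadratic: x = (−Ka1 + √(Ka1² + 4·Ka1·C₀))/2 = 1.17 × 10^-3 M
pH = −log(1.17 × 10^-3) = 2.93

pH = 2.93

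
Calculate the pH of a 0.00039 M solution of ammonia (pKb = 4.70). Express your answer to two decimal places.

pH = 9.90

NH3 + H2O ⇌ NH4+ + OH-
Kb = 10^(−4.70) = 2.00 × 10^-5
From the ICE table, Kb = [OH-]²/(0.00039 − [OH-]) = 2.00 × 10^-5.
[OH-] is not negligible relative to C₀; solve [OH-]² + 2e-05·[OH-] − 7.8e-09 = 0.
[OH-] = [−2e-05 + √(2e-05² + 3.12e-08)]/2 = 7.89 × 10^-5 M
pOH = −log(7.89 × 10^-5) = 4.10; pH = 14.00 − 4.10 = 9.90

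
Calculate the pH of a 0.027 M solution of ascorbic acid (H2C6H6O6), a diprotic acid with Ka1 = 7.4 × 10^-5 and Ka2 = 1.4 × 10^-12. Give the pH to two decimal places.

Since Ka1 ≫ Ka2, the first ionization dominates [H+].
Ka1 = x²/(0.027 − x) = 7.4 × 10^-5
Solving the quadratic: x = (−Ka1 + √(Ka1² + 4·Ka1·C₀))/2 = 1.38 × 10^-3 M
pH = −log(1.38 × 10^-3) = 2.86

pH = 2.86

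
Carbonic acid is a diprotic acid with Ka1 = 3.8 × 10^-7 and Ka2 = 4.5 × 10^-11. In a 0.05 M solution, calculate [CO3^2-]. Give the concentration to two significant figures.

First ionization gives [H+] ≈ [HCO3-] = 1.38 × 10^-4 M.
Second step: Ka2 = [H+][CO3^2-]/[HCO3-] ≈ [CO3^2-] (since [H+] ≈ [HCO3-]).
So [CO3^2-] ≈ Ka2.

4.5 × 10^-11 M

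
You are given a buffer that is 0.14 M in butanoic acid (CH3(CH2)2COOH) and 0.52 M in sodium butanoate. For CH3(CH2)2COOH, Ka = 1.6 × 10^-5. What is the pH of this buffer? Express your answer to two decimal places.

pKa = −log(1.6 × 10^-5) = 4.796
pH = pKa + log([A⁻]/[HA]) = 4.796 + log(0.52/0.14)
pH = 4.796 + (+0.570) = 5.37

pH = 5.37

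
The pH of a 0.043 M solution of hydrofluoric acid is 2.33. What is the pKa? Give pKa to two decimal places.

pKa = 3.24

[H+] = 10^(-2.33) = 4.68 × 10^-3 M
At equilibrium [HA] = 0.043 − 4.68 × 10^-3 = 3.83 × 10^-2 M
Ka = [H+][A-]/[HA] = (4.68 × 10^-3)² / 3.83 × 10^-2 = 5.72 × 10^-4
pKa = -log(5.72 × 10^-4) = 3.24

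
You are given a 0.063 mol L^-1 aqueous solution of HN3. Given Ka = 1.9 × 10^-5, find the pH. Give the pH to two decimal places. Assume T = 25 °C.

pH = 2.96

HN3 ⇌ N3- + H+
From the ICE table, Ka = [H+]²/(0.063 − [H+]) = 1.9 × 10^-5.
Since Ka ≪ C₀, [H+] ≈ √(Ka·C₀) = 1.09 × 10^-3 M.
Check: 1.7% ionized — well under 5%, approximation valid.
pH = −log[H+] = −log(1.09 × 10^-3) = 2.96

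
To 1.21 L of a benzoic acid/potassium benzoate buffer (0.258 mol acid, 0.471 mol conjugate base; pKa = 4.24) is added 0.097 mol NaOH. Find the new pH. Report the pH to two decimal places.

pH = 4.79

After neutralization: n(C6H5COOH) = 0.161 mol, n(C6H5COO-) = 0.568 mol.
Henderson–Hasselbalch with mole ratio 0.568/0.161: pH = 4.24 + (+0.548)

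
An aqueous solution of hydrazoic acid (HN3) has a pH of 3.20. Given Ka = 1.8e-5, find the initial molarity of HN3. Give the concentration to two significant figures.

C₀ = 2.3 × 10^-2 M

[H+] = 10^(-3.20) = 6.31 × 10^-4 M = x
Ka = x²/(C₀ − x) ⇒ C₀ = x + x²/Ka
C₀ = 6.31 × 10^-4 + (6.31 × 10^-4)²/(1.8 × 10^-5) = 2.28 × 10^-2 M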